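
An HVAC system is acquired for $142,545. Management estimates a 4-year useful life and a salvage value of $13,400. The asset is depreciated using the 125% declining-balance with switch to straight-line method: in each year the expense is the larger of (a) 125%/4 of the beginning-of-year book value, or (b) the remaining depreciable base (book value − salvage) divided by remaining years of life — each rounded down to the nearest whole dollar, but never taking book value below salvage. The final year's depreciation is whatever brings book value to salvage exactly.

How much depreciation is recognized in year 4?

$26,988

Depreciable base = $142,545 − $13,400 = $129,145.
Year 1: DB = ⌊$142,545 × 125%/4⌋ = $44,545; SL = ⌊$129,145/4⌋ = $32,286 → take DB $44,545. Book value $98,000.
Year 2: DB = ⌊$98,000 × 125%/4⌋ = $30,625; SL = ⌊$84,600/3⌋ = $28,200 → take DB $30,625. Book value $67,375.
Year 3: DB = ⌊$67,375 × 125%/4⌋ = $21,054; SL = ⌊$53,975/2⌋ = $26,987 → take SL $26,987. Book value $40,388.
Year 4 (final): $40,388 − $13,400 = $26,988. Book value $13,400.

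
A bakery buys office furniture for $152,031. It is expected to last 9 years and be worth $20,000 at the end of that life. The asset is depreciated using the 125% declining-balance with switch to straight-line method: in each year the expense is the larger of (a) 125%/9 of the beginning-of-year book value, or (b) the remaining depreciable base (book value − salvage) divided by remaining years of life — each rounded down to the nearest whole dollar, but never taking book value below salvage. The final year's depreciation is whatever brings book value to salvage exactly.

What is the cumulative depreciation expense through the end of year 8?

$119,312

Depreciable base = $152,031 − $20,000 = $132,031.
Year 1: DB = ⌊$152,031 × 125%/9⌋ = $21,115; SL = ⌊$132,031/9⌋ = $14,670 → take DB $21,115. Book value $130,916.
Year 2: DB = ⌊$130,916 × 125%/9⌋ = $18,182; SL = ⌊$110,916/8⌋ = $13,864 → take DB $18,182. Book value $112,734.
Year 3: DB = ⌊$112,734 × 125%/9⌋ = $15,657; SL = ⌊$92,734/7⌋ = $13,247 → take DB $15,657. Book value $97,077.
Year 4: DB = ⌊$97,077 × 125%/9⌋ = $13,482; SL = ⌊$77,077/6⌋ = $12,846 → take DB $13,482. Book value $83,595.
Year 5: DB = ⌊$83,595 × 125%/9⌋ = $11,610; SL = ⌊$63,595/5⌋ = $12,719 → take SL $12,719. Book value $70,876.
Year 6: DB = ⌊$70,876 × 125%/9⌋ = $9,843; SL = ⌊$50,876/4⌋ = $12,719 → take SL $12,719. Book value $58,157.
Year 7: DB = ⌊$58,157 × 125%/9⌋ = $8,077; SL = ⌊$38,157/3⌋ = $12,719 → take SL $12,719. Book value $45,438.
Year 8: DB = ⌊$45,438 × 125%/9⌋ = $6,310; SL = ⌊$25,438/2⌋ = $12,719 → take SL $12,719. Book value $32,719.
Accumulated through year 8 = $152,031 − $32,719 = $119,312.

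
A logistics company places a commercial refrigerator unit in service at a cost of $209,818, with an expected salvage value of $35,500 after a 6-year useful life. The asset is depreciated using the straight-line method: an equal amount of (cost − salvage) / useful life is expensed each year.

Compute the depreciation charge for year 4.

$29,053

Depreciable base = $209,818 − $35,500 = $174,318.
Annual expense = $174,318 / 6 = $29,053.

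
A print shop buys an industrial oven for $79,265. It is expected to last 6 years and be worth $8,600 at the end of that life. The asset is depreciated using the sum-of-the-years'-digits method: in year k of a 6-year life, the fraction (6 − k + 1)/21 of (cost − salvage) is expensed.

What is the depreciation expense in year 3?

$13,460

Depreciable base = $79,265 − $8,600 = $70,665.
Sum of the years' digits = 6+5+4+3+2+1 = 21.
Year 1: $70,665 × 6/21 = $20,190. Book value $59,075.
Year 2: $70,665 × 5/21 = $16,825. Book value $42,250.
Year 3: $70,665 × 4/21 = $13,460. Book value $28,790.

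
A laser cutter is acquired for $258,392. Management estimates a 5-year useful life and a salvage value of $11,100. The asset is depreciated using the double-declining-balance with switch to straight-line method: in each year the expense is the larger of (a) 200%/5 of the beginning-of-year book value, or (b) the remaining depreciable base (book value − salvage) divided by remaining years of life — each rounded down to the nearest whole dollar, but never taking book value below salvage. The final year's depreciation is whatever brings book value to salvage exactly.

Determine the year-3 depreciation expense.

Depreciable base = $258,392 − $11,100 = $247,292.
Year 1: DB = ⌊$258,392 × 200%/5⌋ = $103,356; SL = ⌊$247,292/5⌋ = $49,458 → take DB $103,356. Book value $155,036.
Year 2: DB = ⌊$155,036 × 200%/5⌋ = $62,014; SL = ⌊$143,936/4⌋ = $35,984 → take DB $62,014. Book value $93,022.
Year 3: DB = ⌊$93,022 × 200%/5⌋ = $37,208; SL = ⌊$81,922/3⌋ = $27,307 → take DB $37,208. Book value $55,814.

$37,208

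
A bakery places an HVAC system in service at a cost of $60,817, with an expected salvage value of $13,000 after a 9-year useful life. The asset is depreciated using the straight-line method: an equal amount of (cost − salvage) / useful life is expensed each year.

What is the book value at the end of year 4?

$39,565

Depreciable base = $60,817 − $13,000 = $47,817.
Annual expense = $47,817 / 9 = $5,313.
End of year 1: book value $55,504.
End of year 2: book value $50,191.
End of year 3: book value $44,878.
End of year 4: book value $39,565.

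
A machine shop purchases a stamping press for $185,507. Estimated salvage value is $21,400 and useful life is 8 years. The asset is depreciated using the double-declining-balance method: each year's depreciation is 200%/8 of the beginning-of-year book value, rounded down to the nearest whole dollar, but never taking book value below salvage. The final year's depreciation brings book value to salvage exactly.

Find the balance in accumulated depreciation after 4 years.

$126,810

Depreciable base = $185,507 − $21,400 = $164,107.
Year 1: ⌊$185,507 × 200%/8⌋ = $46,376. Book value $139,131.
Year 2: ⌊$139,131 × 200%/8⌋ = $34,782. Book value $104,349.
Year 3: ⌊$104,349 × 200%/8⌋ = $26,087. Book value $78,262.
Year 4: ⌊$78,262 × 200%/8⌋ = $19,565. Book value $58,697.
Accumulated through year 4 = $185,507 − $58,697 = $126,810.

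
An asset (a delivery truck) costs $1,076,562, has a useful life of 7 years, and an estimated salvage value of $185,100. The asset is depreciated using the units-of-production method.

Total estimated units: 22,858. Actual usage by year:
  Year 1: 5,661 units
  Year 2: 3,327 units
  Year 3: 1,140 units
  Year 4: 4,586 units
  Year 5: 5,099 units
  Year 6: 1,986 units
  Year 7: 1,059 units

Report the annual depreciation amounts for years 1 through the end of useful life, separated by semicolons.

Depreciable base = $1,076,562 − $185,100 = $891,462.
Rate = $891,462 / 22,858 units = $39 per unit.
Year 1: 5,661 × $39 = $220,779. Book value $855,783.
Year 2: 3,327 × $39 = $129,753. Book value $726,030.
Year 3: 1,140 × $39 = $44,460. Book value $681,570.
Year 4: 4,586 × $39 = $178,854. Book value $502,716.
Year 5: 5,099 × $39 = $198,861. Book value $303,855.
Year 6: 1,986 × $39 = $77,454. Book value $226,401.
Year 7: 1,059 × $39 = $41,301. Book value $185,100.

$220,779; $129,753; $44,460; $178,854; $198,861; $77,454; $41,301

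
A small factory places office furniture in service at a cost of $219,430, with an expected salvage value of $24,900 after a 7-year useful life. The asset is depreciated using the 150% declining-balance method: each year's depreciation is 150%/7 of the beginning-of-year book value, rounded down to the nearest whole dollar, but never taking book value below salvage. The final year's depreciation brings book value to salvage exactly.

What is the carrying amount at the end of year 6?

$51,630

Depreciable base = $219,430 − $24,900 = $194,530.
Year 1: ⌊$219,430 × 150%/7⌋ = $47,020. Book value $172,410.
Year 2: ⌊$172,410 × 150%/7⌋ = $36,945. Book value $135,465.
Year 3: ⌊$135,465 × 150%/7⌋ = $29,028. Book value $106,437.
Year 4: ⌊$106,437 × 150%/7⌋ = $22,807. Book value $83,630.
Year 5: ⌊$83,630 × 150%/7⌋ = $17,920. Book value $65,710.
Year 6: ⌊$65,710 × 150%/7⌋ = $14,080. Book value $51,630.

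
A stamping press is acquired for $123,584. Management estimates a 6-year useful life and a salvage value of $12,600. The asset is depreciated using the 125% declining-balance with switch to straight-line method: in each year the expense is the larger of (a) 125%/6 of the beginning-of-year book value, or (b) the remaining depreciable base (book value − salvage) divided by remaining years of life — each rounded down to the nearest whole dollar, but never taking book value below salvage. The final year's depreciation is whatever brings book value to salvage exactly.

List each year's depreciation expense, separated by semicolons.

$25,746; $20,382; $16,214; $16,214; $16,214; $16,214

Depreciable base = $123,584 − $12,600 = $110,984.
Year 1: DB = ⌊$123,584 × 125%/6⌋ = $25,746; SL = ⌊$110,984/6⌋ = $18,497 → take DB $25,746. Book value $97,838.
Year 2: DB = ⌊$97,838 × 125%/6⌋ = $20,382; SL = ⌊$85,238/5⌋ = $17,047 → take DB $20,382. Book value $77,456.
Year 3: DB = ⌊$77,456 × 125%/6⌋ = $16,136; SL = ⌊$64,856/4⌋ = $16,214 → take SL $16,214. Book value $61,242.
Year 4: DB = ⌊$61,242 × 125%/6⌋ = $12,758; SL = ⌊$48,642/3⌋ = $16,214 → take SL $16,214. Book value $45,028.
Year 5: DB = ⌊$45,028 × 125%/6⌋ = $9,380; SL = ⌊$32,428/2⌋ = $16,214 → take SL $16,214. Book value $28,814.
Year 6 (final): $28,814 − $12,600 = $16,214. Book value $12,600.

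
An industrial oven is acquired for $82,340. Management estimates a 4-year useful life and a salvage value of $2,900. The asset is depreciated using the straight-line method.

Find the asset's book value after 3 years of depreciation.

$22,760

Depreciable base = $82,340 − $2,900 = $79,440.
Annual expense = $79,440 / 4 = $19,860.
End of year 1: book value $62,480.
End of year 2: book value $42,620.
End of year 3: book value $22,760.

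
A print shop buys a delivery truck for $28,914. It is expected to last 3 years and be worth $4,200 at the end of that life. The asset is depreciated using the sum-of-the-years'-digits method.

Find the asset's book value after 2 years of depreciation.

Depreciable base = $28,914 − $4,200 = $24,714.
Sum of the years' digits = 3+2+1 = 6.
Year 1: $24,714 × 3/6 = $12,357. Book value $16,557.
Year 2: $24,714 × 2/6 = $8,238. Book value $8,319.

$8,319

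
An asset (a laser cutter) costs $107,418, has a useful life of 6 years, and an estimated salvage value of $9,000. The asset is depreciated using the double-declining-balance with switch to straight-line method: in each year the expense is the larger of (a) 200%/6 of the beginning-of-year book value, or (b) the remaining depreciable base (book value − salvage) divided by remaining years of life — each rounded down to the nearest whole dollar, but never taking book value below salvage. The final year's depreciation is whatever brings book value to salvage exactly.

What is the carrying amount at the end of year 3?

Depreciable base = $107,418 − $9,000 = $98,418.
Year 1: DB = ⌊$107,418 × 200%/6⌋ = $35,806; SL = ⌊$98,418/6⌋ = $16,403 → take DB $35,806. Book value $71,612.
Year 2: DB = ⌊$71,612 × 200%/6⌋ = $23,870; SL = ⌊$62,612/5⌋ = $12,522 → take DB $23,870. Book value $47,742.
Year 3: DB = ⌊$47,742 × 200%/6⌋ = $15,914; SL = ⌊$38,742/4⌋ = $9,685 → take DB $15,914. Book value $31,828.

$31,828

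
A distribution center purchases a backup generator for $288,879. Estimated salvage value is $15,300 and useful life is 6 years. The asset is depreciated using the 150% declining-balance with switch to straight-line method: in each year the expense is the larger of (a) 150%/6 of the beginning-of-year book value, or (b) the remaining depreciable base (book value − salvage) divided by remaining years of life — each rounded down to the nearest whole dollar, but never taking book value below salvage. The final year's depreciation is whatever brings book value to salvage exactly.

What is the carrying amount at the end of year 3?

$121,872

Depreciable base = $288,879 − $15,300 = $273,579.
Year 1: DB = ⌊$288,879 × 150%/6⌋ = $72,219; SL = ⌊$273,579/6⌋ = $45,596 → take DB $72,219. Book value $216,660.
Year 2: DB = ⌊$216,660 × 150%/6⌋ = $54,165; SL = ⌊$201,360/5⌋ = $40,272 → take DB $54,165. Book value $162,495.
Year 3: DB = ⌊$162,495 × 150%/6⌋ = $40,623; SL = ⌊$147,195/4⌋ = $36,798 → take DB $40,623. Book value $121,872.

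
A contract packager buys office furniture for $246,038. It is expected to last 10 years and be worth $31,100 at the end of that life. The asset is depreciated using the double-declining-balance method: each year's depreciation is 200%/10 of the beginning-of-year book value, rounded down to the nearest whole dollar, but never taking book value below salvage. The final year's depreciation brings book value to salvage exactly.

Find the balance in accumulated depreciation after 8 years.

Depreciable base = $246,038 − $31,100 = $214,938.
Year 1: ⌊$246,038 × 200%/10⌋ = $49,207. Book value $196,831.
Year 2: ⌊$196,831 × 200%/10⌋ = $39,366. Book value $157,465.
Year 3: ⌊$157,465 × 200%/10⌋ = $31,493. Book value $125,972.
Year 4: ⌊$125,972 × 200%/10⌋ = $25,194. Book value $100,778.
Year 5: ⌊$100,778 × 200%/10⌋ = $20,155. Book value $80,623.
Year 6: ⌊$80,623 × 200%/10⌋ = $16,124. Book value $64,499.
Year 7: ⌊$64,499 × 200%/10⌋ = $12,899. Book value $51,600.
Year 8: ⌊$51,600 × 200%/10⌋ = $10,320. Book value $41,280.
Accumulated through year 8 = $246,038 − $41,280 = $204,758.

$204,758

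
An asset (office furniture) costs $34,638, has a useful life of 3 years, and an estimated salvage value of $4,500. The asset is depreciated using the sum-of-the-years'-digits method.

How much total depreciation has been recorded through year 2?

Depreciable base = $34,638 − $4,500 = $30,138.
Sum of the years' digits = 3+2+1 = 6.
Year 1: $30,138 × 3/6 = $15,069. Book value $19,569.
Year 2: $30,138 × 2/6 = $10,046. Book value $9,523.
Accumulated through year 2 = $34,638 − $9,523 = $25,115.

$25,115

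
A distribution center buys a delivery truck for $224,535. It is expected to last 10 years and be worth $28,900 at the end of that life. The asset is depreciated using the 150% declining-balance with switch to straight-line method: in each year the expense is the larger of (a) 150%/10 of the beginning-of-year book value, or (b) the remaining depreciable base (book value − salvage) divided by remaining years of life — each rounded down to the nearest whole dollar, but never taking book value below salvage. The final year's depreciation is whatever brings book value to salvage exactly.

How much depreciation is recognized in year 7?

$13,946

Depreciable base = $224,535 − $28,900 = $195,635.
Year 1: DB = ⌊$224,535 × 150%/10⌋ = $33,680; SL = ⌊$195,635/10⌋ = $19,563 → take DB $33,680. Book value $190,855.
Year 2: DB = ⌊$190,855 × 150%/10⌋ = $28,628; SL = ⌊$161,955/9⌋ = $17,995 → take DB $28,628. Book value $162,227.
Year 3: DB = ⌊$162,227 × 150%/10⌋ = $24,334; SL = ⌊$133,327/8⌋ = $16,665 → take DB $24,334. Book value $137,893.
Year 4: DB = ⌊$137,893 × 150%/10⌋ = $20,683; SL = ⌊$108,993/7⌋ = $15,570 → take DB $20,683. Book value $117,210.
Year 5: DB = ⌊$117,210 × 150%/10⌋ = $17,581; SL = ⌊$88,310/6⌋ = $14,718 → take DB $17,581. Book value $99,629.
Year 6: DB = ⌊$99,629 × 150%/10⌋ = $14,944; SL = ⌊$70,729/5⌋ = $14,145 → take DB $14,944. Book value $84,685.
Year 7: DB = ⌊$84,685 × 150%/10⌋ = $12,702; SL = ⌊$55,785/4⌋ = $13,946 → take SL $13,946. Book value $70,739.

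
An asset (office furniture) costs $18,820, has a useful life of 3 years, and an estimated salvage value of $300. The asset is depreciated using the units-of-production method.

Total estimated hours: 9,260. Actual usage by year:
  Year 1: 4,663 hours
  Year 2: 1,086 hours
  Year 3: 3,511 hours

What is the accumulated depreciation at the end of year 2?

Depreciable base = $18,820 − $300 = $18,520.
Rate = $18,520 / 9,260 hours = $2 per hour.
Year 1: 4,663 × $2 = $9,326. Book value $9,494.
Year 2: 1,086 × $2 = $2,172. Book value $7,322.
Accumulated through year 2 = $18,820 − $7,322 = $11,498.

$11,498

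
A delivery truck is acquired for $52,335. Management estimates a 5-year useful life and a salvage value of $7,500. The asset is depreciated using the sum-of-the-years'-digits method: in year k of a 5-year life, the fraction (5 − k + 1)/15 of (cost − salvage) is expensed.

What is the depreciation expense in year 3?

$8,967

Depreciable base = $52,335 − $7,500 = $44,835.
Sum of the years' digits = 5+4+3+2+1 = 15.
Year 1: $44,835 × 5/15 = $14,945. Book value $37,390.
Year 2: $44,835 × 4/15 = $11,956. Book value $25,434.
Year 3: $44,835 × 3/15 = $8,967. Book value $16,467.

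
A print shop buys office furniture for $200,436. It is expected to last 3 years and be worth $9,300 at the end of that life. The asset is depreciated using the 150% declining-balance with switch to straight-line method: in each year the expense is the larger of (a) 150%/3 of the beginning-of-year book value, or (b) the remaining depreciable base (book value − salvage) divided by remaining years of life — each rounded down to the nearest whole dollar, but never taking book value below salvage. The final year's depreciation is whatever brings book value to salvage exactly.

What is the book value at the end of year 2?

$50,109

Depreciable base = $200,436 − $9,300 = $191,136.
Year 1: DB = ⌊$200,436 × 150%/3⌋ = $100,218; SL = ⌊$191,136/3⌋ = $63,712 → take DB $100,218. Book value $100,218.
Year 2: DB = ⌊$100,218 × 150%/3⌋ = $50,109; SL = ⌊$90,918/2⌋ = $45,459 → take DB $50,109. Book value $50,109.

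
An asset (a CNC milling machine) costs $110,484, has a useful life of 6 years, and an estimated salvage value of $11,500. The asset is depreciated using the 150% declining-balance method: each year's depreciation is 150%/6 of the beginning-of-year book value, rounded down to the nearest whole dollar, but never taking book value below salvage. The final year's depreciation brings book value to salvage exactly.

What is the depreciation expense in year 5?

$8,739

Depreciable base = $110,484 − $11,500 = $98,984.
Year 1: ⌊$110,484 × 150%/6⌋ = $27,621. Book value $82,863.
Year 2: ⌊$82,863 × 150%/6⌋ = $20,715. Book value $62,148.
Year 3: ⌊$62,148 × 150%/6⌋ = $15,537. Book value $46,611.
Year 4: ⌊$46,611 × 150%/6⌋ = $11,652. Book value $34,959.
Year 5: ⌊$34,959 × 150%/6⌋ = $8,739. Book value $26,220.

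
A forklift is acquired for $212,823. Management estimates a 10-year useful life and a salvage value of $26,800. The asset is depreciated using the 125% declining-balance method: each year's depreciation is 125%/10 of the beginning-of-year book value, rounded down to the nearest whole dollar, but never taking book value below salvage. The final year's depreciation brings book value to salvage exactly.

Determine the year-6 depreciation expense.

$13,645

Depreciable base = $212,823 − $26,800 = $186,023.
Year 1: ⌊$212,823 × 125%/10⌋ = $26,602. Book value $186,221.
Year 2: ⌊$186,221 × 125%/10⌋ = $23,277. Book value $162,944.
Year 3: ⌊$162,944 × 125%/10⌋ = $20,368. Book value $142,576.
Year 4: ⌊$142,576 × 125%/10⌋ = $17,822. Book value $124,754.
Year 5: ⌊$124,754 × 125%/10⌋ = $15,594. Book value $109,160.
Year 6: ⌊$109,160 × 125%/10⌋ = $13,645. Book value $95,515.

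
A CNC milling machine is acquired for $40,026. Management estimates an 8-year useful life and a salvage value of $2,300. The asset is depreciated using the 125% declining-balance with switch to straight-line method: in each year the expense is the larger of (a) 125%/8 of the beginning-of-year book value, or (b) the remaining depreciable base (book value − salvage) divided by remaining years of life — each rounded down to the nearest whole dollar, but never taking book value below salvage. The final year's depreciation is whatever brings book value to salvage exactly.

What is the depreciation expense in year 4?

$4,348

Depreciable base = $40,026 − $2,300 = $37,726.
Year 1: DB = ⌊$40,026 × 125%/8⌋ = $6,254; SL = ⌊$37,726/8⌋ = $4,715 → take DB $6,254. Book value $33,772.
Year 2: DB = ⌊$33,772 × 125%/8⌋ = $5,276; SL = ⌊$31,472/7⌋ = $4,496 → take DB $5,276. Book value $28,496.
Year 3: DB = ⌊$28,496 × 125%/8⌋ = $4,452; SL = ⌊$26,196/6⌋ = $4,366 → take DB $4,452. Book value $24,044.
Year 4: DB = ⌊$24,044 × 125%/8⌋ = $3,756; SL = ⌊$21,744/5⌋ = $4,348 → take SL $4,348. Book value $19,696.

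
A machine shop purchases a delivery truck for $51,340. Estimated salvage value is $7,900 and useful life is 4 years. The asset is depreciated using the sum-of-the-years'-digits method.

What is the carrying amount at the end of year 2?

Depreciable base = $51,340 − $7,900 = $43,440.
Sum of the years' digits = 4+3+2+1 = 10.
Year 1: $43,440 × 4/10 = $17,376. Book value $33,964.
Year 2: $43,440 × 3/10 = $13,032. Book value $20,932.

$20,932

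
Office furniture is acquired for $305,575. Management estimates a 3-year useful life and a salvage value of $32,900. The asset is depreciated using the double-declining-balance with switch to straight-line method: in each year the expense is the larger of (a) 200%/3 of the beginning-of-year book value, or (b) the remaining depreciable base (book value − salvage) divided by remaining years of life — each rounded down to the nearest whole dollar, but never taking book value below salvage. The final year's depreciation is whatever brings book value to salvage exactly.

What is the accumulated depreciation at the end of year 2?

$271,622

Depreciable base = $305,575 − $32,900 = $272,675.
Year 1: DB = ⌊$305,575 × 200%/3⌋ = $203,716; SL = ⌊$272,675/3⌋ = $90,891 → take DB $203,716. Book value $101,859.
Year 2: DB = ⌊$101,859 × 200%/3⌋ = $67,906; SL = ⌊$68,959/2⌋ = $34,479 → take DB $67,906. Book value $33,953.
Accumulated through year 2 = $305,575 − $33,953 = $271,622.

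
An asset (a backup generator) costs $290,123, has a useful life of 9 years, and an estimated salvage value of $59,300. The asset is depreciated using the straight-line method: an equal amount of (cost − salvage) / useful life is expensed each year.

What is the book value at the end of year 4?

Depreciable base = $290,123 − $59,300 = $230,823.
Annual expense = $230,823 / 9 = $25,647.
End of year 1: book value $264,476.
End of year 2: book value $238,829.
End of year 3: book value $213,182.
End of year 4: book value $187,535.

$187,535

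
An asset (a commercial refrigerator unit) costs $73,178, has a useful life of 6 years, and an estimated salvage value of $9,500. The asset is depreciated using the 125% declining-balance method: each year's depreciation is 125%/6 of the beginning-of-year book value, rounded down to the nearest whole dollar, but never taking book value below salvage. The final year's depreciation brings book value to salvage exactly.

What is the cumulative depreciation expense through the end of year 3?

Depreciable base = $73,178 − $9,500 = $63,678.
Year 1: ⌊$73,178 × 125%/6⌋ = $15,245. Book value $57,933.
Year 2: ⌊$57,933 × 125%/6⌋ = $12,069. Book value $45,864.
Year 3: ⌊$45,864 × 125%/6⌋ = $9,555. Book value $36,309.
Accumulated through year 3 = $73,178 − $36,309 = $36,869.

$36,869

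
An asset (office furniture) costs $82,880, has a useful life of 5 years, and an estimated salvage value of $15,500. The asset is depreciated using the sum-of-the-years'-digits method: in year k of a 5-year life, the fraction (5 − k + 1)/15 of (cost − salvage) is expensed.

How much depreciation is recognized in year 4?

Depreciable base = $82,880 − $15,500 = $67,380.
Sum of the years' digits = 5+4+3+2+1 = 15.
Year 1: $67,380 × 5/15 = $22,460. Book value $60,420.
Year 2: $67,380 × 4/15 = $17,968. Book value $42,452.
Year 3: $67,380 × 3/15 = $13,476. Book value $28,976.
Year 4: $67,380 × 2/15 = $8,984. Book value $19,992.

$8,984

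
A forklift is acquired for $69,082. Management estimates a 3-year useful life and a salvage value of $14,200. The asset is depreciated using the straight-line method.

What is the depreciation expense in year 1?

$18,294

Depreciable base = $69,082 − $14,200 = $54,882.
Annual expense = $54,882 / 3 = $18,294.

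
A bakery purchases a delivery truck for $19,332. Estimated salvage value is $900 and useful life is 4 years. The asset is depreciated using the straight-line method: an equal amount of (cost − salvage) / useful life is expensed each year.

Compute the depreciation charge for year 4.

Depreciable base = $19,332 − $900 = $18,432.
Annual expense = $18,432 / 4 = $4,608.

$4,608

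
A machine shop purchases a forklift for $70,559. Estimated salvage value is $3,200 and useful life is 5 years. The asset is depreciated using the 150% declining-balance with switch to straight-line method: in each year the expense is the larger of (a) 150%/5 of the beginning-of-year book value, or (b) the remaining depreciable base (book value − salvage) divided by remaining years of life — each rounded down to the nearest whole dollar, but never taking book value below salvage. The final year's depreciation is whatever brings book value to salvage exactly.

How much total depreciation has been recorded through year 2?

$35,984

Depreciable base = $70,559 − $3,200 = $67,359.
Year 1: DB = ⌊$70,559 × 150%/5⌋ = $21,167; SL = ⌊$67,359/5⌋ = $13,471 → take DB $21,167. Book value $49,392.
Year 2: DB = ⌊$49,392 × 150%/5⌋ = $14,817; SL = ⌊$46,192/4⌋ = $11,548 → take DB $14,817. Book value $34,575.
Accumulated through year 2 = $70,559 − $34,575 = $35,984.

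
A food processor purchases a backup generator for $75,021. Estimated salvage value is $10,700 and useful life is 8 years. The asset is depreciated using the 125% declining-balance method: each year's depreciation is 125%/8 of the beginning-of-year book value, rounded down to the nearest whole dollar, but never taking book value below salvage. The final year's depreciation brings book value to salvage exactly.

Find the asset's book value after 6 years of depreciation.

Depreciable base = $75,021 − $10,700 = $64,321.
Year 1: ⌊$75,021 × 125%/8⌋ = $11,722. Book value $63,299.
Year 2: ⌊$63,299 × 125%/8⌋ = $9,890. Book value $53,409.
Year 3: ⌊$53,409 × 125%/8⌋ = $8,345. Book value $45,064.
Year 4: ⌊$45,064 × 125%/8⌋ = $7,041. Book value $38,023.
Year 5: ⌊$38,023 × 125%/8⌋ = $5,941. Book value $32,082.
Year 6: ⌊$32,082 × 125%/8⌋ = $5,012. Book value $27,070.

$27,070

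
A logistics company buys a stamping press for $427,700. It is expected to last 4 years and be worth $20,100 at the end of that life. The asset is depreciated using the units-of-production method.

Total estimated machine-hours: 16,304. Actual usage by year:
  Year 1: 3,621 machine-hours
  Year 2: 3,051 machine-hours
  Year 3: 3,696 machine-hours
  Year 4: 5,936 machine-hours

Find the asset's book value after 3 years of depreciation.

$168,500

Depreciable base = $427,700 − $20,100 = $407,600.
Rate = $407,600 / 16,304 machine-hours = $25 per machine-hour.
Year 1: 3,621 × $25 = $90,525. Book value $337,175.
Year 2: 3,051 × $25 = $76,275. Book value $260,900.
Year 3: 3,696 × $25 = $92,400. Book value $168,500.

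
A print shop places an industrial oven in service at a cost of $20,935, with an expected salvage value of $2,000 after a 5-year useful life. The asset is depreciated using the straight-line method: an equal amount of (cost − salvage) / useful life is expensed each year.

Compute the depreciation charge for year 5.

$3,787

Depreciable base = $20,935 − $2,000 = $18,935.
Annual expense = $18,935 / 5 = $3,787.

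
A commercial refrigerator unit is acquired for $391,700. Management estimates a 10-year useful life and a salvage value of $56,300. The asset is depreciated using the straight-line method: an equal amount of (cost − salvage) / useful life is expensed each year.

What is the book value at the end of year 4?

Depreciable base = $391,700 − $56,300 = $335,400.
Annual expense = $335,400 / 10 = $33,540.
End of year 1: book value $358,160.
End of year 2: book value $324,620.
End of year 3: book value $291,080.
End of year 4: book value $257,540.

$257,540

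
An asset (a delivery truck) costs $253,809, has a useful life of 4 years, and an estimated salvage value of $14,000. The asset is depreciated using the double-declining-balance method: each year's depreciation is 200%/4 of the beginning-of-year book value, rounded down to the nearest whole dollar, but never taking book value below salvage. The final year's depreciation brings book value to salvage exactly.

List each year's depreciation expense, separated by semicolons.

$126,904; $63,452; $31,726; $17,727

Depreciable base = $253,809 − $14,000 = $239,809.
Year 1: ⌊$253,809 × 200%/4⌋ = $126,904. Book value $126,905.
Year 2: ⌊$126,905 × 200%/4⌋ = $63,452. Book value $63,453.
Year 3: ⌊$63,453 × 200%/4⌋ = $31,726. Book value $31,727.
Year 4 (final): $31,727 − $14,000 = $17,727. Book value $14,000.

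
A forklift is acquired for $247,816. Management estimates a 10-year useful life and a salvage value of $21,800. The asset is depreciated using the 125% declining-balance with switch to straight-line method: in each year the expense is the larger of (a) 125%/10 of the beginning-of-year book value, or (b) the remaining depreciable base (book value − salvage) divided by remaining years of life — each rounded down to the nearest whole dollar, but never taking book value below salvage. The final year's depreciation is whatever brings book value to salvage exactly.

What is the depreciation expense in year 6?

$20,578

Depreciable base = $247,816 − $21,800 = $226,016.
Year 1: DB = ⌊$247,816 × 125%/10⌋ = $30,977; SL = ⌊$226,016/10⌋ = $22,601 → take DB $30,977. Book value $216,839.
Year 2: DB = ⌊$216,839 × 125%/10⌋ = $27,104; SL = ⌊$195,039/9⌋ = $21,671 → take DB $27,104. Book value $189,735.
Year 3: DB = ⌊$189,735 × 125%/10⌋ = $23,716; SL = ⌊$167,935/8⌋ = $20,991 → take DB $23,716. Book value $166,019.
Year 4: DB = ⌊$166,019 × 125%/10⌋ = $20,752; SL = ⌊$144,219/7⌋ = $20,602 → take DB $20,752. Book value $145,267.
Year 5: DB = ⌊$145,267 × 125%/10⌋ = $18,158; SL = ⌊$123,467/6⌋ = $20,577 → take SL $20,577. Book value $124,690.
Year 6: DB = ⌊$124,690 × 125%/10⌋ = $15,586; SL = ⌊$102,890/5⌋ = $20,578 → take SL $20,578. Book value $104,112.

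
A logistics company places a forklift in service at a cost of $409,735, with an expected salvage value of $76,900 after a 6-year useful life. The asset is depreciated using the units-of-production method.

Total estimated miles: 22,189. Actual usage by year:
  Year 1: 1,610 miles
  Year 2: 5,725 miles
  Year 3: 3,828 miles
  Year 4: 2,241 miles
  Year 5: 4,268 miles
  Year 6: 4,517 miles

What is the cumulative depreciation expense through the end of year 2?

Depreciable base = $409,735 − $76,900 = $332,835.
Rate = $332,835 / 22,189 miles = $15 per mile.
Year 1: 1,610 × $15 = $24,150. Book value $385,585.
Year 2: 5,725 × $15 = $85,875. Book value $299,710.
Accumulated through year 2 = $409,735 − $299,710 = $110,025.

$110,025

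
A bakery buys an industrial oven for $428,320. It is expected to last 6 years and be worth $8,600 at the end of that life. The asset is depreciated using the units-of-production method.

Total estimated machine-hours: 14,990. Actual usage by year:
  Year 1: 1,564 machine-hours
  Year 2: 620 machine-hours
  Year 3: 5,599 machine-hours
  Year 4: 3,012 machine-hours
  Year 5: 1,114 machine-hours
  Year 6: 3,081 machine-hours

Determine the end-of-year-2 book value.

Depreciable base = $428,320 − $8,600 = $419,720.
Rate = $419,720 / 14,990 machine-hours = $28 per machine-hour.
Year 1: 1,564 × $28 = $43,792. Book value $384,528.
Year 2: 620 × $28 = $17,360. Book value $367,168.

$367,168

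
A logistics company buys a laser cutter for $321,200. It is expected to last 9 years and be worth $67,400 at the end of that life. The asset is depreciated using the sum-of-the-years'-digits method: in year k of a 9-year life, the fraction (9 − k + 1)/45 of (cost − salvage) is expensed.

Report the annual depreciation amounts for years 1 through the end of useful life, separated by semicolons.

$50,760; $45,120; $39,480; $33,840; $28,200; $22,560; $16,920; $11,280; $5,640

Depreciable base = $321,200 − $67,400 = $253,800.
Sum of the years' digits = 9+8+7+6+5+4+3+2+1 = 45.
Year 1: $253,800 × 9/45 = $50,760. Book value $270,440.
Year 2: $253,800 × 8/45 = $45,120. Book value $225,320.
Year 3: $253,800 × 7/45 = $39,480. Book value $185,840.
Year 4: $253,800 × 6/45 = $33,840. Book value $152,000.
Year 5: $253,800 × 5/45 = $28,200. Book value $123,800.
Year 6: $253,800 × 4/45 = $22,560. Book value $101,240.
Year 7: $253,800 × 3/45 = $16,920. Book value $84,320.
Year 8: $253,800 × 2/45 = $11,280. Book value $73,040.
Year 9: $253,800 × 1/45 = $5,640. Book value $67,400.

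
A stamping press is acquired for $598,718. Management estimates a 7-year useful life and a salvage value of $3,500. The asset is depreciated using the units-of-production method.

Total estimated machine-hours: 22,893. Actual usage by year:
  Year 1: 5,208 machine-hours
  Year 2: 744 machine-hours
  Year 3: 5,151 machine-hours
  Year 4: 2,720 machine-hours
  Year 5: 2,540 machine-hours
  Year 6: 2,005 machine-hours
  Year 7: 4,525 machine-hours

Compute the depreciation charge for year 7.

Depreciable base = $598,718 − $3,500 = $595,218.
Rate = $595,218 / 22,893 machine-hours = $26 per machine-hour.
Year 1: 5,208 × $26 = $135,408. Book value $463,310.
Year 2: 744 × $26 = $19,344. Book value $443,966.
Year 3: 5,151 × $26 = $133,926. Book value $310,040.
Year 4: 2,720 × $26 = $70,720. Book value $239,320.
Year 5: 2,540 × $26 = $66,040. Book value $173,280.
Year 6: 2,005 × $26 = $52,130. Book value $121,150.
Year 7: 4,525 × $26 = $117,650. Book value $3,500.

$117,650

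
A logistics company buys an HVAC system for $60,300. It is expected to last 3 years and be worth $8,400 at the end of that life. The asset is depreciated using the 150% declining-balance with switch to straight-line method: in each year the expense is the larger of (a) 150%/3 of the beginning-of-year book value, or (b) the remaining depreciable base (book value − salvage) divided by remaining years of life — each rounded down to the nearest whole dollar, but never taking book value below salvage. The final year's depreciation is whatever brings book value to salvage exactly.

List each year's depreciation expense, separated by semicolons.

Depreciable base = $60,300 − $8,400 = $51,900.
Year 1: DB = ⌊$60,300 × 150%/3⌋ = $30,150; SL = ⌊$51,900/3⌋ = $17,300 → take DB $30,150. Book value $30,150.
Year 2: DB = ⌊$30,150 × 150%/3⌋ = $15,075; SL = ⌊$21,750/2⌋ = $10,875 → take DB $15,075. Book value $15,075.
Year 3 (final): $15,075 − $8,400 = $6,675. Book value $8,400.

$30,150; $15,075; $6,675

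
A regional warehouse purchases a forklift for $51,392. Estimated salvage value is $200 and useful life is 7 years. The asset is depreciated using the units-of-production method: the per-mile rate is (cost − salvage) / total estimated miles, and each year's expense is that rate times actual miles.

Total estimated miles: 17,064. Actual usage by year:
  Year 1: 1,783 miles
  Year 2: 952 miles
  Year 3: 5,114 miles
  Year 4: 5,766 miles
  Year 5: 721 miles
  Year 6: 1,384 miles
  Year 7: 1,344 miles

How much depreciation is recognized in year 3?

Depreciable base = $51,392 − $200 = $51,192.
Rate = $51,192 / 17,064 miles = $3 per mile.
Year 1: 1,783 × $3 = $5,349. Book value $46,043.
Year 2: 952 × $3 = $2,856. Book value $43,187.
Year 3: 5,114 × $3 = $15,342. Book value $27,845.

$15,342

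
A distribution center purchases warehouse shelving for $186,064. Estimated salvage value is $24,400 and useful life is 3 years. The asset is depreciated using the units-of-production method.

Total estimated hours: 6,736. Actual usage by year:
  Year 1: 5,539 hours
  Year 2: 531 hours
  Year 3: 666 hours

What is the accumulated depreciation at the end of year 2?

Depreciable base = $186,064 − $24,400 = $161,664.
Rate = $161,664 / 6,736 hours = $24 per hour.
Year 1: 5,539 × $24 = $132,936. Book value $53,128.
Year 2: 531 × $24 = $12,744. Book value $40,384.
Accumulated through year 2 = $186,064 − $40,384 = $145,680.

$145,680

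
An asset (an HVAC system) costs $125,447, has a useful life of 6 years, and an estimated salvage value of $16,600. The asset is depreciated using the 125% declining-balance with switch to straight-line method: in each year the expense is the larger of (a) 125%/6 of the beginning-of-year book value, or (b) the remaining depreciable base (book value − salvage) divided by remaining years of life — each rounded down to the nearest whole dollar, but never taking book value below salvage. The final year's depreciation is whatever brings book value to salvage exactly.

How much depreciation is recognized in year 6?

Depreciable base = $125,447 − $16,600 = $108,847.
Year 1: DB = ⌊$125,447 × 125%/6⌋ = $26,134; SL = ⌊$108,847/6⌋ = $18,141 → take DB $26,134. Book value $99,313.
Year 2: DB = ⌊$99,313 × 125%/6⌋ = $20,690; SL = ⌊$82,713/5⌋ = $16,542 → take DB $20,690. Book value $78,623.
Year 3: DB = ⌊$78,623 × 125%/6⌋ = $16,379; SL = ⌊$62,023/4⌋ = $15,505 → take DB $16,379. Book value $62,244.
Year 4: DB = ⌊$62,244 × 125%/6⌋ = $12,967; SL = ⌊$45,644/3⌋ = $15,214 → take SL $15,214. Book value $47,030.
Year 5: DB = ⌊$47,030 × 125%/6⌋ = $9,797; SL = ⌊$30,430/2⌋ = $15,215 → take SL $15,215. Book value $31,815.
Year 6 (final): $31,815 − $16,600 = $15,215. Book value $16,600.

$15,215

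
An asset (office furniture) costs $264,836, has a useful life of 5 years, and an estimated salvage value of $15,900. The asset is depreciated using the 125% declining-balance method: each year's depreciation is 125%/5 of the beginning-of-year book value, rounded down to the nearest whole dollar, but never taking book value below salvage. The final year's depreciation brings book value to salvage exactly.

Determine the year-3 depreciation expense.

Depreciable base = $264,836 − $15,900 = $248,936.
Year 1: ⌊$264,836 × 125%/5⌋ = $66,209. Book value $198,627.
Year 2: ⌊$198,627 × 125%/5⌋ = $49,656. Book value $148,971.
Year 3: ⌊$148,971 × 125%/5⌋ = $37,242. Book value $111,729.

$37,242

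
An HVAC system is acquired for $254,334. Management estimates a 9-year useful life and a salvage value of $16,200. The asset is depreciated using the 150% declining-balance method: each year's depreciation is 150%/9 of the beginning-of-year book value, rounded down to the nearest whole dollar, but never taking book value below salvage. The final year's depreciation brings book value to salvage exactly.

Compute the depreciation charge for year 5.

Depreciable base = $254,334 − $16,200 = $238,134.
Year 1: ⌊$254,334 × 150%/9⌋ = $42,389. Book value $211,945.
Year 2: ⌊$211,945 × 150%/9⌋ = $35,324. Book value $176,621.
Year 3: ⌊$176,621 × 150%/9⌋ = $29,436. Book value $147,185.
Year 4: ⌊$147,185 × 150%/9⌋ = $24,530. Book value $122,655.
Year 5: ⌊$122,655 × 150%/9⌋ = $20,442. Book value $102,213.

$20,442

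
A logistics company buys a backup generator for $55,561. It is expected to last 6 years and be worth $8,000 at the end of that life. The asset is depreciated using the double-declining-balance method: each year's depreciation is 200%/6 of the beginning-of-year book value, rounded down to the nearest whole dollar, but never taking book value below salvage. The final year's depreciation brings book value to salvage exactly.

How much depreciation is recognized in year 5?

$2,976

Depreciable base = $55,561 − $8,000 = $47,561.
Year 1: ⌊$55,561 × 200%/6⌋ = $18,520. Book value $37,041.
Year 2: ⌊$37,041 × 200%/6⌋ = $12,347. Book value $24,694.
Year 3: ⌊$24,694 × 200%/6⌋ = $8,231. Book value $16,463.
Year 4: ⌊$16,463 × 200%/6⌋ = $5,487. Book value $10,976.
Year 5: ⌊$10,976 × 200%/6⌋ = $3,658, capped at $2,976. Book value $8,000.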